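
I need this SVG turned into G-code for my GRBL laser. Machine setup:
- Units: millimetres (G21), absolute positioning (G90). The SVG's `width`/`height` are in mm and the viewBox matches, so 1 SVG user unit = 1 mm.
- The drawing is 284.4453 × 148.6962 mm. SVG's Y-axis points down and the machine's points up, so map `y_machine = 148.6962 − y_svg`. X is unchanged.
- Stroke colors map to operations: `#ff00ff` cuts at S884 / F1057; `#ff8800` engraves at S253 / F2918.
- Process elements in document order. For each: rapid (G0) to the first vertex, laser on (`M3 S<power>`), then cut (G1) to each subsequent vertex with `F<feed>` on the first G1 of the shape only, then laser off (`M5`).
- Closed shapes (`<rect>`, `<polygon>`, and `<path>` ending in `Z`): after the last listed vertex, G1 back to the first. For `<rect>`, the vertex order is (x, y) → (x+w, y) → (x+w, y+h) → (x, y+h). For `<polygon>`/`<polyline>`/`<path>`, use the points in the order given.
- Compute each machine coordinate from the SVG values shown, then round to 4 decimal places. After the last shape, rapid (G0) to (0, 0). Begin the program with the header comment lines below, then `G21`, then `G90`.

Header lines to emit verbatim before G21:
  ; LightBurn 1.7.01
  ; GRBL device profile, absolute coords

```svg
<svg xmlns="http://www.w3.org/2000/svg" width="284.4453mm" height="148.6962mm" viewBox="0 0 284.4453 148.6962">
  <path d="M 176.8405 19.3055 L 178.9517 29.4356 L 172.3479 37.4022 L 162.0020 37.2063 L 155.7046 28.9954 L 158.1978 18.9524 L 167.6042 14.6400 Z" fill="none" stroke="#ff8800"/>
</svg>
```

viewBox `0 0 284.4453 148.6962` with mm width/height → 1 unit = 1 mm. Flip: y_m = 148.6962 − y_svg.

**Shape 1** — `<path>` regular polygon, stroke `#ff8800` → engrave (S253, F2918). Machine vertices: (176.8405,129.3907) → (178.9517,119.2606) → (172.3479,111.2940) → (162.0020,111.4899) → (155.7046,119.7008) → (158.1978,129.7438) → (167.6042,134.0562) → (176.8405,129.3907). Closed: final G1 returns to the first vertex.

; LightBurn 1.7.01
; GRBL device profile, absolute coords
G21
G90
G0 X176.8405 Y129.3907
M3 S253
G1 X178.9517 Y119.2606 F2918
G1 X172.3479 Y111.2940
G1 X162.0020 Y111.4899
G1 X155.7046 Y119.7008
G1 X158.1978 Y129.7438
G1 X167.6042 Y134.0562
G1 X176.8405 Y129.3907
M5
G0 X0.0000 Y0.0000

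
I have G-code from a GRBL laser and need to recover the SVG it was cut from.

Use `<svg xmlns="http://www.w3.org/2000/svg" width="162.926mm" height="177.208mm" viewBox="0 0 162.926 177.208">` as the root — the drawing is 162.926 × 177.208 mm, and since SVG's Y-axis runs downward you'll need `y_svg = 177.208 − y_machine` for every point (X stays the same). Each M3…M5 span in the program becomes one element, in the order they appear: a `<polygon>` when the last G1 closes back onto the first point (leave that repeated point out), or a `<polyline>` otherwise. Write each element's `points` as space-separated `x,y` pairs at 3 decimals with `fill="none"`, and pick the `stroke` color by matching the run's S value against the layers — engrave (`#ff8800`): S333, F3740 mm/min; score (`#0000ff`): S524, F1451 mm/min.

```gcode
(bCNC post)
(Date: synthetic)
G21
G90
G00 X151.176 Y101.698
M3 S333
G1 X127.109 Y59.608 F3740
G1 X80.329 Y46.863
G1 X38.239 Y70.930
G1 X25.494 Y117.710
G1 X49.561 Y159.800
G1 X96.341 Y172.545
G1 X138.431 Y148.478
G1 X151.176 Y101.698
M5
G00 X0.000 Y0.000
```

Each laser-on run becomes one SVG element. Flip Y back into SVG space with y_svg = 177.208 − y_machine. Every run uses S333, so all elements get stroke `#ff8800` (engrave).

Run 1: The run returns to its start, so emit a `<polygon>` with points (Y-flipped): 151.176,75.510 127.109,117.600 80.329,130.345 38.239,106.278 25.494,59.498 49.561,17.408 96.341,4.663 138.431,28.730.

<svg xmlns="http://www.w3.org/2000/svg" width="162.926mm" height="177.208mm" viewBox="0 0 162.926 177.208">
  <polygon points="151.176,75.510 127.109,117.600 80.329,130.345 38.239,106.278 25.494,59.498 49.561,17.408 96.341,4.663 138.431,28.730" fill="none" stroke="#ff8800"/>
</svg>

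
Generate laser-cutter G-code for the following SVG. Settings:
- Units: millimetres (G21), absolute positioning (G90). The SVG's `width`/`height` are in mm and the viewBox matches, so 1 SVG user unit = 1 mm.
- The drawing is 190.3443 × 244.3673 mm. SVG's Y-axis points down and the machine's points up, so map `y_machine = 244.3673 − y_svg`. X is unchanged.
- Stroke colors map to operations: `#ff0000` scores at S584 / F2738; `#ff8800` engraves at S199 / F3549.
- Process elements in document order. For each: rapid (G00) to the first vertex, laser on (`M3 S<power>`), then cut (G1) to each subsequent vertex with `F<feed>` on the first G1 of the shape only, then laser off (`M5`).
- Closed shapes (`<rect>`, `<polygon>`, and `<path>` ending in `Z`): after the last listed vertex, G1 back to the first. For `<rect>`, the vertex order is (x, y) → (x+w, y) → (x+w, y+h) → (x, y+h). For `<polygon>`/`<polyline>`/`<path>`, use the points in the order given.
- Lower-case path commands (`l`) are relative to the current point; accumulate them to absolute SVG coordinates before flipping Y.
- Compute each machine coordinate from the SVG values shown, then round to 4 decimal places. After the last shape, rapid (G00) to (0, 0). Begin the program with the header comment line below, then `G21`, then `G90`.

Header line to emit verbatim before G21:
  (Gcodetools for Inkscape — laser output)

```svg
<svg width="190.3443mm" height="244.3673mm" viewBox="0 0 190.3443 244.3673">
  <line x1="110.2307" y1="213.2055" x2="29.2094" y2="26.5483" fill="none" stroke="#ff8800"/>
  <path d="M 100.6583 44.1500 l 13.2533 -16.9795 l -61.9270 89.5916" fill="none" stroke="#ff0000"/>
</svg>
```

1 u = 1 mm; y_m = 244.3673 − y.

[1] `<line>` line segment, #ff8800→engrave S199 F3549: (110.2307,31.1618) → (29.2094,217.8190)

[2] `<path>` open polyline, #ff0000→score S584 F2738: (100.6583,200.2173) → (113.9116,217.1968) → (51.9846,127.6052)

(Gcodetools for Inkscape — laser output)
G21
G90
G00 X110.2307 Y31.1618
M3 S199
G1 X29.2094 Y217.8190 F3549
M5
G00 X100.6583 Y200.2173
M3 S584
G1 X113.9116 Y217.1968 F2738
G1 X51.9846 Y127.6052
M5
G00 X0.0000 Y0.0000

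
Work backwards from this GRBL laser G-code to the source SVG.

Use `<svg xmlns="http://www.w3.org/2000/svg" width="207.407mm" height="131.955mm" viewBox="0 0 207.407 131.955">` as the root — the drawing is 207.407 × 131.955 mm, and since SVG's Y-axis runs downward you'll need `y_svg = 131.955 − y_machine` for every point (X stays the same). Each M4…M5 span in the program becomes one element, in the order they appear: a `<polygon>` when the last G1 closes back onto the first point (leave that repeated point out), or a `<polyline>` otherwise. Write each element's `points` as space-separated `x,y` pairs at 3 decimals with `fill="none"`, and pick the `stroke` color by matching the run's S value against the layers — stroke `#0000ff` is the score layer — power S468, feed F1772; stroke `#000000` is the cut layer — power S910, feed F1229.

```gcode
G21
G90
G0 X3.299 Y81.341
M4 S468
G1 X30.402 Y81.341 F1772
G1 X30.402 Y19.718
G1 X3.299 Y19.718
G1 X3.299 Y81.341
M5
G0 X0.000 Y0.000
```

Each laser-on run becomes one SVG element. Flip Y back into SVG space with y_svg = 131.955 − y_machine. Every run uses S468, so all elements get stroke `#0000ff` (score).

Run 1: The run returns to its start, so emit a `<polygon>` with points (Y-flipped): 3.299,50.614 30.402,50.614 30.402,112.237 3.299,112.237.

<svg xmlns="http://www.w3.org/2000/svg" width="207.407mm" height="131.955mm" viewBox="0 0 207.407 131.955">
  <polygon points="3.299,50.614 30.402,50.614 30.402,112.237 3.299,112.237" fill="none" stroke="#0000ff"/>
</svg>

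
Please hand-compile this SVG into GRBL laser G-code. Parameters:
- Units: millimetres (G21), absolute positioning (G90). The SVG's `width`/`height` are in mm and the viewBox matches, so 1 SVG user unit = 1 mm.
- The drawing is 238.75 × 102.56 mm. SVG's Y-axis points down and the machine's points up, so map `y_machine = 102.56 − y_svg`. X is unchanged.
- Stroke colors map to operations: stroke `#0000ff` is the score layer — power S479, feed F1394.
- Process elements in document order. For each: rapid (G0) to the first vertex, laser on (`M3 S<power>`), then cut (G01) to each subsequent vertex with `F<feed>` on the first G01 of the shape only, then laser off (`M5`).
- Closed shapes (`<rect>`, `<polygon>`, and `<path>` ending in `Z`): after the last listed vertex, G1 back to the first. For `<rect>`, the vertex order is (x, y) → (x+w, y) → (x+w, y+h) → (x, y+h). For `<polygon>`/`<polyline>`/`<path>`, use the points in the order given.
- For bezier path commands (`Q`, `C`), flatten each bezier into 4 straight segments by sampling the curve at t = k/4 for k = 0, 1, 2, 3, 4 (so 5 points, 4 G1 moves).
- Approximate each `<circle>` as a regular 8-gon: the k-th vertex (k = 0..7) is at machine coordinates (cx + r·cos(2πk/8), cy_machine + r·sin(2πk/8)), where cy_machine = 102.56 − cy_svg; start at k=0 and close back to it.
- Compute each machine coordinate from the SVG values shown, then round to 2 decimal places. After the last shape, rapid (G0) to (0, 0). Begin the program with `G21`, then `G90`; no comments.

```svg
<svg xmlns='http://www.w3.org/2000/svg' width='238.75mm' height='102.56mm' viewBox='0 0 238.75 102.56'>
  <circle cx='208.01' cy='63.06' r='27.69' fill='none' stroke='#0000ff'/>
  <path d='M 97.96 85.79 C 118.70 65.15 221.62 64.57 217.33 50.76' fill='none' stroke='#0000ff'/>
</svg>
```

G21
G90
G0 X235.70 Y39.50
M3 S479
G01 X227.59 Y59.08 F1394
G01 X208.01 Y67.19
G01 X188.43 Y59.08
G01 X180.32 Y39.50
G01 X188.43 Y19.92
G01 X208.01 Y11.81
G01 X227.59 Y19.92
G01 X235.70 Y39.50
M5
G0 X97.96 Y16.77
M3 S479
G01 X125.96 Y29.01 F1394
G01 X167.03 Y36.85
G01 X203.40 Y43.40
G01 X217.33 Y51.80
M5
G0 X0.00 Y0.00

1 u = 1 mm; y_m = 102.56 − y.

[1] `<circle>` circle, #0000ff→score S479 F1394: (235.70,39.50) → (227.59,59.08) → (208.01,67.19) → (188.43,59.08) → (180.32,39.50) → (188.43,19.92) → (208.01,11.81) → (227.59,19.92) → (235.70,39.50) (closed)

[2] `<path>` cubic bezier, #0000ff→score S479 F1394: (97.96,16.77) → (125.96,29.01) → (167.03,36.85) → (203.40,43.40) → (217.33,51.80)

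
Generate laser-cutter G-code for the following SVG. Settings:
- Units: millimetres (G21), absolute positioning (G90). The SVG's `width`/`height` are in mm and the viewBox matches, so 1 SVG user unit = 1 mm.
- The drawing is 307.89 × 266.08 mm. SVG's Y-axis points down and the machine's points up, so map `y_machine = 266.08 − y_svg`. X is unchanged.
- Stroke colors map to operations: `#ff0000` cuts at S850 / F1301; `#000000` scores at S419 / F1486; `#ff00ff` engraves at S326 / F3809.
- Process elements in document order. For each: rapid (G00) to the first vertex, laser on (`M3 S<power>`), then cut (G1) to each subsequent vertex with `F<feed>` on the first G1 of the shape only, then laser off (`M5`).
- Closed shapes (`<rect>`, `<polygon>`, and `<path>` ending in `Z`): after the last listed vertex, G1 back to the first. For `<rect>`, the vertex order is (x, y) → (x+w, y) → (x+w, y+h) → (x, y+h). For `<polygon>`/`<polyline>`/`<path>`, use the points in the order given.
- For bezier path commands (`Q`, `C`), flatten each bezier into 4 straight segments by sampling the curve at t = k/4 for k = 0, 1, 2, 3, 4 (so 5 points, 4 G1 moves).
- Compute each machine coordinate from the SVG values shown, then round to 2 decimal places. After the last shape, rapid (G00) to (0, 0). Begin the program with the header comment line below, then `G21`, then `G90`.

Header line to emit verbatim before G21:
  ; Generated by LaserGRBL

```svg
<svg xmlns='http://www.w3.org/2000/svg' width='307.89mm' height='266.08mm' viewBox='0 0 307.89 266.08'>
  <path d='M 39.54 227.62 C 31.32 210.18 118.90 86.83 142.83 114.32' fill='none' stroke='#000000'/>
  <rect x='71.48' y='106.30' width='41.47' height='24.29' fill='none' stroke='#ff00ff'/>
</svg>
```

1 u = 1 mm; y_m = 266.08 − y.

[1] `<path>` cubic bezier, #000000→score S419 F1486: (39.54,38.46) → (48.85,67.39) → (79.13,111.96) → (115.44,148.11) → (142.83,151.76)

[2] `<rect>` rectangle, #ff00ff→engrave S326 F3809: (71.48,159.78) → (112.95,159.78) → (112.95,135.49) → (71.48,135.49) → (71.48,159.78) (closed)

; Generated by LaserGRBL
G21
G90
G00 X39.54 Y38.46
M3 S419
G1 X48.85 Y67.39 F1486
G1 X79.13 Y111.96
G1 X115.44 Y148.11
G1 X142.83 Y151.76
M5
G00 X71.48 Y159.78
M3 S326
G1 X112.95 Y159.78 F3809
G1 X112.95 Y135.49
G1 X71.48 Y135.49
G1 X71.48 Y159.78
M5
G00 X0.00 Y0.00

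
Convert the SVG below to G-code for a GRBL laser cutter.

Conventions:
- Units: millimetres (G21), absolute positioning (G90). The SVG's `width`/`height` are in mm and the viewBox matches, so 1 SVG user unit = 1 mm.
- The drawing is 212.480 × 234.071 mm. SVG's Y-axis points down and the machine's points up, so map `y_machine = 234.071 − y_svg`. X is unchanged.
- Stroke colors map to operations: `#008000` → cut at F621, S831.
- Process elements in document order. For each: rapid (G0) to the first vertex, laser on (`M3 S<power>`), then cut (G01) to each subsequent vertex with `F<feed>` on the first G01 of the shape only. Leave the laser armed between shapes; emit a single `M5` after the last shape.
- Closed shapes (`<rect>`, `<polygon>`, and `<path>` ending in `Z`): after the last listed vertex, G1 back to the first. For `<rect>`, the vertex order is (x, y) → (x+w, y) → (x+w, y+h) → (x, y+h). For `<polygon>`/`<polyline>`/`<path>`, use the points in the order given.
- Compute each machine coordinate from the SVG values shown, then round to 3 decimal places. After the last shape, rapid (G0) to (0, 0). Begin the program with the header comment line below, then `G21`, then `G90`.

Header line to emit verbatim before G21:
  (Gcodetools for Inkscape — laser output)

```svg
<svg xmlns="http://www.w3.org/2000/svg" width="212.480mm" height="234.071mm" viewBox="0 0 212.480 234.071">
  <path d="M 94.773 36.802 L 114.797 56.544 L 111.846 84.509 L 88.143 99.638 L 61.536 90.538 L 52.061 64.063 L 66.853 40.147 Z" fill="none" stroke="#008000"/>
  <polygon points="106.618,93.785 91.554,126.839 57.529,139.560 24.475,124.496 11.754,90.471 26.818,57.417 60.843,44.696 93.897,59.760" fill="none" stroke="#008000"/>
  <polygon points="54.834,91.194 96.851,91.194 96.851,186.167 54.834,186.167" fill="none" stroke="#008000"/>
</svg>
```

1 u = 1 mm; y_m = 234.071 − y.

[1] `<path>` regular polygon, #008000→cut S831 F621: (94.773,197.269) → (114.797,177.527) → (111.846,149.562) → (88.143,134.433) → (61.536,143.533) → (52.061,170.008) → (66.853,193.924) → (94.773,197.269) (closed)

[2] `<polygon>` regular polygon, #008000→cut S831 F621: (106.618,140.286) → (91.554,107.232) → (57.529,94.511) → (24.475,109.575) → (11.754,143.600) → (26.818,176.654) → (60.843,189.375) → (93.897,174.311) → (106.618,140.286) (closed)

[3] `<polygon>` rectangle, #008000→cut S831 F621: (54.834,142.877) → (96.851,142.877) → (96.851,47.904) → (54.834,47.904) → (54.834,142.877) (closed)

(Gcodetools for Inkscape — laser output)
G21
G90
G0 X94.773 Y197.269
M3 S831
G01 X114.797 Y177.527 F621
G01 X111.846 Y149.562
G01 X88.143 Y134.433
G01 X61.536 Y143.533
G01 X52.061 Y170.008
G01 X66.853 Y193.924
G01 X94.773 Y197.269
G0 X106.618 Y140.286
M3 S831
G01 X91.554 Y107.232 F621
G01 X57.529 Y94.511
G01 X24.475 Y109.575
G01 X11.754 Y143.600
G01 X26.818 Y176.654
G01 X60.843 Y189.375
G01 X93.897 Y174.311
G01 X106.618 Y140.286
G0 X54.834 Y142.877
M3 S831
G01 X96.851 Y142.877 F621
G01 X96.851 Y47.904
G01 X54.834 Y47.904
G01 X54.834 Y142.877
M5
G0 X0.000 Y0.000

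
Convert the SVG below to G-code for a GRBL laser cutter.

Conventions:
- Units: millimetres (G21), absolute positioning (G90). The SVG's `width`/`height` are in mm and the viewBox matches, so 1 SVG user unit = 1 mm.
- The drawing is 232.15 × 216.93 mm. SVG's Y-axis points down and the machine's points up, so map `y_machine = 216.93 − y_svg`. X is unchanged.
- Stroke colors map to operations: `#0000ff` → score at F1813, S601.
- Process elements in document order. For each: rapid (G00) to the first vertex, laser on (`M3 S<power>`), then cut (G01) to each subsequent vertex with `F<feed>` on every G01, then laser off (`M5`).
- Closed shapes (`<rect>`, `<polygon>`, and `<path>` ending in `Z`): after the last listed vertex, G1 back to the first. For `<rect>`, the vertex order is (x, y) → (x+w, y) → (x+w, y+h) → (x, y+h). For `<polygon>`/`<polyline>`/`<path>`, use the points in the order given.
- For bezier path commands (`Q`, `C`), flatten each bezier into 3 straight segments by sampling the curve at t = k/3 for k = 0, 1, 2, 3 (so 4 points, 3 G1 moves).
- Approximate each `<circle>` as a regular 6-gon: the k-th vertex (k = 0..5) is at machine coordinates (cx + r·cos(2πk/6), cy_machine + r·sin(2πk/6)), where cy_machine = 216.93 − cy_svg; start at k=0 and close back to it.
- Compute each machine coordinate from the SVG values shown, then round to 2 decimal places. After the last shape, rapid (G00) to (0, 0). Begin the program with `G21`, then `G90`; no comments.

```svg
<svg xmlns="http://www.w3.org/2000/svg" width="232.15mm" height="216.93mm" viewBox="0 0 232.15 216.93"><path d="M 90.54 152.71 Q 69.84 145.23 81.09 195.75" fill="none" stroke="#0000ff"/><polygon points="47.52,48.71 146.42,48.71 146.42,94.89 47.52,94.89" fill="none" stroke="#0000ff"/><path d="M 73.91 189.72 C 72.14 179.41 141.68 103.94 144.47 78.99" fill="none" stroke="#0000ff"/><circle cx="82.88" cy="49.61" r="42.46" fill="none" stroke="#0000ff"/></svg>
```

viewBox `0 0 232.15 216.93` with mm width/height → 1 unit = 1 mm. Flip: y_m = 216.93 − y_svg.

**Shape 1** — `<path>` quadratic bezier, stroke `#0000ff` → score (S601, F1813). Control points (SVG): P0=(90.54,152.71), P1=(69.84,145.23), P2=(81.09,195.75); sampled at t=k/3. Machine vertices: (90.54,64.22) → (80.29,62.76) → (77.14,48.42) → (81.09,21.18). Open path.

**Shape 2** — `<polygon>` rectangle, stroke `#0000ff` → score (S601, F1813). Machine vertices: (47.52,168.22) → (146.42,168.22) → (146.42,122.04) → (47.52,122.04) → (47.52,168.22). Closed: final G1 returns to the first vertex.

**Shape 3** — `<path>` cubic bezier, stroke `#0000ff` → score (S601, F1813). Control points (SVG): P0=(73.91,189.72), P1=(72.14,179.41), P2=(141.68,103.94), P3=(144.47,78.99); sampled at t=k/3. Machine vertices: (73.91,27.21) → (90.80,54.96) → (124.54,100.43) → (144.47,137.94). Open path.

**Shape 4** — `<circle>` circle, stroke `#0000ff` → score (S601, F1813). Machine vertices: (125.34,167.32) → (104.11,204.09) → (61.65,204.09) → (40.42,167.32) → (61.65,130.55) → (104.11,130.55) → (125.34,167.32). Closed: final G1 returns to the first vertex.

G21
G90
G00 X90.54 Y64.22
M3 S601
G01 X80.29 Y62.76 F1813
G01 X77.14 Y48.42 F1813
G01 X81.09 Y21.18 F1813
M5
G00 X47.52 Y168.22
M3 S601
G01 X146.42 Y168.22 F1813
G01 X146.42 Y122.04 F1813
G01 X47.52 Y122.04 F1813
G01 X47.52 Y168.22 F1813
M5
G00 X73.91 Y27.21
M3 S601
G01 X90.80 Y54.96 F1813
G01 X124.54 Y100.43 F1813
G01 X144.47 Y137.94 F1813
M5
G00 X125.34 Y167.32
M3 S601
G01 X104.11 Y204.09 F1813
G01 X61.65 Y204.09 F1813
G01 X40.42 Y167.32 F1813
G01 X61.65 Y130.55 F1813
G01 X104.11 Y130.55 F1813
G01 X125.34 Y167.32 F1813
M5
G00 X0.00 Y0.00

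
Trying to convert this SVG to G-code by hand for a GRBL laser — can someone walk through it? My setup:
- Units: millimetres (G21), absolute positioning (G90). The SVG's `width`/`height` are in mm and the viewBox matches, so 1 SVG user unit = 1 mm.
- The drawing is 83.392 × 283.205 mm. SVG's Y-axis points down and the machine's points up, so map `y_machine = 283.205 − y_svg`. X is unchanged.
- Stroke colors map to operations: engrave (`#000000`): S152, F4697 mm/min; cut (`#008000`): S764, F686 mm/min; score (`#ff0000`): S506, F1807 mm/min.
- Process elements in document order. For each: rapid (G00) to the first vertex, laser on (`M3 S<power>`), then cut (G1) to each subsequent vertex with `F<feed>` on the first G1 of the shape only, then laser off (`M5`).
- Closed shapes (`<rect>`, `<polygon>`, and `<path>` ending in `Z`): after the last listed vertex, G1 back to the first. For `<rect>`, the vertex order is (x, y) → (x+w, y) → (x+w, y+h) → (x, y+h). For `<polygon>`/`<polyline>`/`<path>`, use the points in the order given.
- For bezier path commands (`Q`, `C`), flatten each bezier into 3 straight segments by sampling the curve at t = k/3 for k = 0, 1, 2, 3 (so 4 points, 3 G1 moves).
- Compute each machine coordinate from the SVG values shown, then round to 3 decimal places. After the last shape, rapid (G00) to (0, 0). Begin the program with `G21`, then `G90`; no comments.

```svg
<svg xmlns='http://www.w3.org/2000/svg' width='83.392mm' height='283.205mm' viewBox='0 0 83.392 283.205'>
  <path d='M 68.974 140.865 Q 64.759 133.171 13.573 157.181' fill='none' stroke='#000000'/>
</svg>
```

G21
G90
G00 X68.974 Y142.340
M3 S152
G1 X60.945 Y143.947 F4697
G1 X42.478 Y138.508
G1 X13.573 Y126.024
M5
G00 X0.000 Y0.000

viewBox `0 0 83.392 283.205` with mm width/height → 1 unit = 1 mm. Flip: y_m = 283.205 − y_svg.

**Shape 1** — `<path>` quadratic bezier, stroke `#000000` → engrave (S152, F4697). Control points (SVG): P0=(68.974,140.865), P1=(64.759,133.171), P2=(13.573,157.181); sampled at t=k/3. Machine vertices: (68.974,142.340) → (60.945,143.947) → (42.478,138.508) → (13.573,126.024). Open path.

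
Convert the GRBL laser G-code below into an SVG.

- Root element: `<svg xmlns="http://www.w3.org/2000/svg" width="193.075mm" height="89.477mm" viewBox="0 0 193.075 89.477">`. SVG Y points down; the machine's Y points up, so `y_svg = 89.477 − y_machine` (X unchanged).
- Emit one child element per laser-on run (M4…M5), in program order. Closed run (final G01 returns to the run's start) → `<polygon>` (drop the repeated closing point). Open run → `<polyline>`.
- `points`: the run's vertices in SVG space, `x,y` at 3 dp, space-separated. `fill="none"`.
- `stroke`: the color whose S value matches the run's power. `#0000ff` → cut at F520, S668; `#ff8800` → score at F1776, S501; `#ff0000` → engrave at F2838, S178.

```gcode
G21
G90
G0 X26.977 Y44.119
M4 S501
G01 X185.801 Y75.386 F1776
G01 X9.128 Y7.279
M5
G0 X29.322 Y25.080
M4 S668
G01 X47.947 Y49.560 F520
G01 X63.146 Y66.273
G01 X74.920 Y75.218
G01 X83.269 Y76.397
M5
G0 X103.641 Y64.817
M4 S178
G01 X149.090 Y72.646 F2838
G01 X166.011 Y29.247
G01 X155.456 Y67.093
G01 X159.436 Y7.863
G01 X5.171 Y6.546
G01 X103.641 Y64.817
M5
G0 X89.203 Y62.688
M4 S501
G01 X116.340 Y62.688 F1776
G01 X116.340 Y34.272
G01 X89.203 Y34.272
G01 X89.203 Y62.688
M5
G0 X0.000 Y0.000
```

y_svg = 89.477 − y_m.

[1] S501→`#ff8800` (score); open run; points: 26.977,45.358 185.801,14.091 9.128,82.198

[2] S668→`#0000ff` (cut); open run; points: 29.322,64.397 47.947,39.917 63.146,23.204 74.920,14.259 83.269,13.080

[3] S178→`#ff0000` (engrave); closed run; points: 103.641,24.660 149.090,16.831 166.011,60.230 155.456,22.384 159.436,81.614 5.171,82.931

[4] S501→`#ff8800` (score); closed run; points: 89.203,26.789 116.340,26.789 116.340,55.205 89.203,55.205

<svg xmlns="http://www.w3.org/2000/svg" width="193.075mm" height="89.477mm" viewBox="0 0 193.075 89.477">
  <polyline points="26.977,45.358 185.801,14.091 9.128,82.198" fill="none" stroke="#ff8800"/>
  <polyline points="29.322,64.397 47.947,39.917 63.146,23.204 74.920,14.259 83.269,13.080" fill="none" stroke="#0000ff"/>
  <polygon points="103.641,24.660 149.090,16.831 166.011,60.230 155.456,22.384 159.436,81.614 5.171,82.931" fill="none" stroke="#ff0000"/>
  <polygon points="89.203,26.789 116.340,26.789 116.340,55.205 89.203,55.205" fill="none" stroke="#ff8800"/>
</svg>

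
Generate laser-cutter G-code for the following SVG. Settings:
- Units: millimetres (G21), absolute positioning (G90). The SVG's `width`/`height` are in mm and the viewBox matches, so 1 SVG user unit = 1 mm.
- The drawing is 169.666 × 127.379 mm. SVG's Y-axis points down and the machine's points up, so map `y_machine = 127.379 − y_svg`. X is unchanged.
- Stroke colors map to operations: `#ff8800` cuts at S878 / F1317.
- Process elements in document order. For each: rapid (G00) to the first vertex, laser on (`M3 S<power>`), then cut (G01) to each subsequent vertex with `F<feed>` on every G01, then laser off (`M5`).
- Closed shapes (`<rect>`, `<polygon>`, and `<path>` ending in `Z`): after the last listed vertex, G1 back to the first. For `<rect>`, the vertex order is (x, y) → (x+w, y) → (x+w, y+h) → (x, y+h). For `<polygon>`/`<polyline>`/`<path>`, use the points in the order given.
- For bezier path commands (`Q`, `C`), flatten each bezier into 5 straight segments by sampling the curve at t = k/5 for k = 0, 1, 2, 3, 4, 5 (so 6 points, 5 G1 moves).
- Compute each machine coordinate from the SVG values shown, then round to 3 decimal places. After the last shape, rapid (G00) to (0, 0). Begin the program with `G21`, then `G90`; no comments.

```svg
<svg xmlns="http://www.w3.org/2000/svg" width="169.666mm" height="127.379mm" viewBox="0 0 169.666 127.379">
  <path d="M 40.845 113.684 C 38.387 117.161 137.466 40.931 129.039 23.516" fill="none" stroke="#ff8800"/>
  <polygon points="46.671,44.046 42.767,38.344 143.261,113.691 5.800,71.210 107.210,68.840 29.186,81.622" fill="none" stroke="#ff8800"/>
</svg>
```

G21
G90
G00 X40.845 Y13.695
M3 S878
G01 X49.882 Y20.065 F1317
G01 X73.254 Y38.917 F1317
G01 X100.927 Y63.599 F1317
G01 X122.867 Y87.464 F1317
G01 X129.039 Y103.863 F1317
M5
G00 X46.671 Y83.333
M3 S878
G01 X42.767 Y89.035 F1317
G01 X143.261 Y13.688 F1317
G01 X5.800 Y56.169 F1317
G01 X107.210 Y58.539 F1317
G01 X29.186 Y45.757 F1317
G01 X46.671 Y83.333 F1317
M5
G00 X0.000 Y0.000

viewBox `0 0 169.666 127.379` with mm width/height → 1 unit = 1 mm. Flip: y_m = 127.379 − y_svg.

**Shape 1** — `<path>` cubic bezier, stroke `#ff8800` → cut (S878, F1317). Control points (SVG): P0=(40.845,113.684), P1=(38.387,117.161), P2=(137.466,40.931), P3=(129.039,23.516); sampled at t=k/5. Machine vertices: (40.845,13.695) → (49.882,20.065) → (73.254,38.917) → (100.927,63.599) → (122.867,87.464) → (129.039,103.863). Open path.

**Shape 2** — `<polygon>` closed polygon, stroke `#ff8800` → cut (S878, F1317). Machine vertices: (46.671,83.333) → (42.767,89.035) → (143.261,13.688) → (5.800,56.169) → (107.210,58.539) → (29.186,45.757) → (46.671,83.333). Closed: final G1 returns to the first vertex.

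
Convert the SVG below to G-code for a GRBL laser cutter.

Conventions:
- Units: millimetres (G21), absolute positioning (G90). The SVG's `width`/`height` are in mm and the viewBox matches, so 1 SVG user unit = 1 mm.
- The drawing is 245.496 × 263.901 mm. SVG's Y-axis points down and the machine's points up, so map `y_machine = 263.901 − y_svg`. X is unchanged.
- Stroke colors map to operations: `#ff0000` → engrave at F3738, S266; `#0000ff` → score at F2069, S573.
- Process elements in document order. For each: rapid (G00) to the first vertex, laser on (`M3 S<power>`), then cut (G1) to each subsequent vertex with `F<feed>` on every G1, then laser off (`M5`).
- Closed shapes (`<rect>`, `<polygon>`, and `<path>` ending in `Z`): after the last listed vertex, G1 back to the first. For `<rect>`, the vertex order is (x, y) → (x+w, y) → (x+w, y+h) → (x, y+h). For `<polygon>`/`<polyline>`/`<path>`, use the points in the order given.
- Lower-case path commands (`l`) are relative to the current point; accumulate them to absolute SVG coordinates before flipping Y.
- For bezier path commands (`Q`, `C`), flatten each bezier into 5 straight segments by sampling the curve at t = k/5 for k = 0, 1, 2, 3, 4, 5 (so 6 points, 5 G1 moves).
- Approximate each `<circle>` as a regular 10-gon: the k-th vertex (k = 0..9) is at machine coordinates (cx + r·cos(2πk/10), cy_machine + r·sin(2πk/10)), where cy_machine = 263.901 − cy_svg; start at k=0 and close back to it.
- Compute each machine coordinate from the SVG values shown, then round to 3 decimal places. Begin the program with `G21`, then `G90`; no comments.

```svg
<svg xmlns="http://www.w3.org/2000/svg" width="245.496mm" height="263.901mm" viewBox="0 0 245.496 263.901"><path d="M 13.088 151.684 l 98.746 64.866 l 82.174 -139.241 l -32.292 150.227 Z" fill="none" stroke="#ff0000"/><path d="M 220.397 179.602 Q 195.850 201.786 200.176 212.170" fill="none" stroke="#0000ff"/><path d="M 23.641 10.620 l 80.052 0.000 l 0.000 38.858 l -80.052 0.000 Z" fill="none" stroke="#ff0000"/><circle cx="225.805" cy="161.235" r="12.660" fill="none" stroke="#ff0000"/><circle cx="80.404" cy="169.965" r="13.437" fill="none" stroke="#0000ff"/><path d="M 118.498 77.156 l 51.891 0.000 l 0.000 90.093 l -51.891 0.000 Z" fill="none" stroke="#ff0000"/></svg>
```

G21
G90
G00 X13.088 Y112.217
M3 S266
G1 X111.834 Y47.351 F3738
G1 X194.008 Y186.592 F3738
G1 X161.716 Y36.365 F3738
G1 X13.088 Y112.217 F3738
M5
G00 X220.397 Y84.299
M3 S573
G1 X211.733 Y75.897 F2069
G1 X205.379 Y68.440 F2069
G1 X201.335 Y61.926 F2069
G1 X199.601 Y56.357 F2069
G1 X200.176 Y51.731 F2069
M5
G00 X23.641 Y253.281
M3 S266
G1 X103.693 Y253.281 F3738
G1 X103.693 Y214.423 F3738
G1 X23.641 Y214.423 F3738
G1 X23.641 Y253.281 F3738
M5
G00 X238.465 Y102.666
M3 S266
G1 X236.047 Y110.107 F3738
G1 X229.717 Y114.706 F3738
G1 X221.893 Y114.706 F3738
G1 X215.563 Y110.107 F3738
G1 X213.145 Y102.666 F3738
G1 X215.563 Y95.225 F3738
G1 X221.893 Y90.626 F3738
G1 X229.717 Y90.626 F3738
G1 X236.047 Y95.225 F3738
G1 X238.465 Y102.666 F3738
M5
G00 X93.841 Y93.936
M3 S573
G1 X91.275 Y101.834 F2069
G1 X84.556 Y106.715 F2069
G1 X76.252 Y106.715 F2069
G1 X69.533 Y101.834 F2069
G1 X66.967 Y93.936 F2069
G1 X69.533 Y86.038 F2069
G1 X76.252 Y81.157 F2069
G1 X84.556 Y81.157 F2069
G1 X91.275 Y86.038 F2069
G1 X93.841 Y93.936 F2069
M5
G00 X118.498 Y186.745
M3 S266
G1 X170.389 Y186.745 F3738
G1 X170.389 Y96.652 F3738
G1 X118.498 Y96.652 F3738
G1 X118.498 Y186.745 F3738
M5

1 u = 1 mm; y_m = 263.901 − y.

[1] `<path>` closed polygon, #ff0000→engrave S266 F3738: (13.088,112.217) → (111.834,47.351) → (194.008,186.592) → (161.716,36.365) → (13.088,112.217) (closed)

[2] `<path>` quadratic bezier, #0000ff→score S573 F2069: (220.397,84.299) → (211.733,75.897) → (205.379,68.440) → (201.335,61.926) → (199.601,56.357) → (200.176,51.731)

[3] `<path>` rectangle, #ff0000→engrave S266 F3738: (23.641,253.281) → (103.693,253.281) → (103.693,214.423) → (23.641,214.423) → (23.641,253.281) (closed)

[4] `<circle>` circle, #ff0000→engrave S266 F3738: (238.465,102.666) → (236.047,110.107) → (229.717,114.706) → (221.893,114.706) → (215.563,110.107) → (213.145,102.666) → (215.563,95.225) → (221.893,90.626) → (229.717,90.626) → (236.047,95.225) → (238.465,102.666) (closed)

[5] `<circle>` circle, #0000ff→score S573 F2069: (93.841,93.936) → (91.275,101.834) → (84.556,106.715) → (76.252,106.715) → (69.533,101.834) → (66.967,93.936) → (69.533,86.038) → (76.252,81.157) → (84.556,81.157) → (91.275,86.038) → (93.841,93.936) (closed)

[6] `<path>` rectangle, #ff0000→engrave S266 F3738: (118.498,186.745) → (170.389,186.745) → (170.389,96.652) → (118.498,96.652) → (118.498,186.745) (closed)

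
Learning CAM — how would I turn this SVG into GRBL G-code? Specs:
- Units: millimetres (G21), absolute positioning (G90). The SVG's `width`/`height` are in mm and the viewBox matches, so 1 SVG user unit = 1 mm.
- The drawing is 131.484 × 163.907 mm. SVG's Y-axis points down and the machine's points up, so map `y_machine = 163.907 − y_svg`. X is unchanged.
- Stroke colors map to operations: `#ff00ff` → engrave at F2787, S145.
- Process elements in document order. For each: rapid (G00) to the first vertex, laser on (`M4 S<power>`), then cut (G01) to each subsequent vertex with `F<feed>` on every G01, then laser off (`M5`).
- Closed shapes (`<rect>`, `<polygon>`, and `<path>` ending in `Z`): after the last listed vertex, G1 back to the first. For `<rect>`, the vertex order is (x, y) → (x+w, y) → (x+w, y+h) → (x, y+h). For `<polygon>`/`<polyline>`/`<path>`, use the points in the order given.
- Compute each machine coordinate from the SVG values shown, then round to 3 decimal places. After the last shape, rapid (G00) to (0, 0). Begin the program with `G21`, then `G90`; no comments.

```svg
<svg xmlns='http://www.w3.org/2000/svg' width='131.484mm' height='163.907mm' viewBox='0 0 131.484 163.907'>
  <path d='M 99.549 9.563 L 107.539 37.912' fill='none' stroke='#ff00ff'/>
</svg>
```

viewBox `0 0 131.484 163.907` with mm width/height → 1 unit = 1 mm. Flip: y_m = 163.907 − y_svg.

**Shape 1** — `<path>` line segment, stroke `#ff00ff` → engrave (S145, F2787). Machine vertices: (99.549,154.344) → (107.539,125.995). Open path.

G21
G90
G00 X99.549 Y154.344
M4 S145
G01 X107.539 Y125.995 F2787
M5
G00 X0.000 Y0.000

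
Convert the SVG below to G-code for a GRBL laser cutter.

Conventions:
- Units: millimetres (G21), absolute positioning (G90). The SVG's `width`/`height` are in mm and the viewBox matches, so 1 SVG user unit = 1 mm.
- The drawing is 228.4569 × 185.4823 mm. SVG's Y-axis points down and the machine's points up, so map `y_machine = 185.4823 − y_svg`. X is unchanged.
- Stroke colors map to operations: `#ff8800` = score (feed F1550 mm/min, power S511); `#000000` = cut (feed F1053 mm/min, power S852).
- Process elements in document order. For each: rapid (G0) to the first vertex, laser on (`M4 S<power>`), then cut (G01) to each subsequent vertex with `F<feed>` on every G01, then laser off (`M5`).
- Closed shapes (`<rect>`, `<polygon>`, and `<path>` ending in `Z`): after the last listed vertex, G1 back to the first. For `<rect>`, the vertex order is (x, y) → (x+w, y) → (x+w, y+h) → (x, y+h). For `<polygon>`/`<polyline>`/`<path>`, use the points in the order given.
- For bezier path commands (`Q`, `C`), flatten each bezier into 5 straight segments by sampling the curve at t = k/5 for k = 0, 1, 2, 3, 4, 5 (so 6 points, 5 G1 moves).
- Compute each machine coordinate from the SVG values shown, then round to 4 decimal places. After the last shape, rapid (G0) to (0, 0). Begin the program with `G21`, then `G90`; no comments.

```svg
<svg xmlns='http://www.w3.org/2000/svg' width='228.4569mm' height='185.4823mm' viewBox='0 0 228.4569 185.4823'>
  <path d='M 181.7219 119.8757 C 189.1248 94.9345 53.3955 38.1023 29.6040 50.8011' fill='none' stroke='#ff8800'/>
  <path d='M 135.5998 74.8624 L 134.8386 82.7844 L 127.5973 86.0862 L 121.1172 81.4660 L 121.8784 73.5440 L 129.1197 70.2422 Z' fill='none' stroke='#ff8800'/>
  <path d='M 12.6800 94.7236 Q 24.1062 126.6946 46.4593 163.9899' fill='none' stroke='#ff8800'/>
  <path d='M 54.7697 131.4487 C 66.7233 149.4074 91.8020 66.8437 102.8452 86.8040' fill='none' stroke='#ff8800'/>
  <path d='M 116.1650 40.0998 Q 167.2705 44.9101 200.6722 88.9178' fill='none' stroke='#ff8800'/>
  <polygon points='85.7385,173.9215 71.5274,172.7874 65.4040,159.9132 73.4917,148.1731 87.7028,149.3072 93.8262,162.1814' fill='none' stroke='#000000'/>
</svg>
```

G21
G90
G0 X181.7219 Y65.6066
M4 S511
G01 X171.0283 Y83.5869 F1550
G01 X138.2264 Y104.3527 F1550
G01 X95.5595 Y123.0359 F1550
G01 X55.2709 Y134.7681 F1550
G01 X29.6040 Y134.6812 F1550
M5
G0 X135.5998 Y110.6199
M4 S511
G01 X134.8386 Y102.6979 F1550
G01 X127.5973 Y99.3961 F1550
G01 X121.1172 Y104.0163 F1550
G01 X121.8784 Y111.9383 F1550
G01 X129.1197 Y115.2401 F1550
G01 X135.5998 Y110.6199 F1550
M5
G0 X12.6800 Y90.7587
M4 S511
G01 X17.6876 Y77.7573 F1550
G01 X23.5693 Y64.3300 F1550
G01 X30.3251 Y50.4768 F1550
G01 X37.9551 Y36.1975 F1550
G01 X46.4593 Y21.4924 F1550
M5
G0 X54.7697 Y54.0336
M4 S511
G01 X63.2996 Y53.6967 F1550
G01 X73.6758 Y67.7389 F1550
G01 X84.5946 Y86.4141 F1550
G01 X94.7523 Y99.9760 F1550
G01 X102.8452 Y98.6783 F1550
M5
G0 X116.1650 Y145.3825
M4 S511
G01 X135.8990 Y141.8905 F1550
G01 X154.2168 Y135.2627 F1550
G01 X171.1182 Y125.4991 F1550
G01 X186.6034 Y112.5997 F1550
G01 X200.6722 Y96.5645 F1550
M5
G0 X85.7385 Y11.5608
M4 S852
G01 X71.5274 Y12.6949 F1053
G01 X65.4040 Y25.5691 F1053
G01 X73.4917 Y37.3092 F1053
G01 X87.7028 Y36.1751 F1053
G01 X93.8262 Y23.3009 F1053
G01 X85.7385 Y11.5608 F1053
M5
G0 X0.0000 Y0.0000

1 u = 1 mm; y_m = 185.4823 − y.

[1] `<path>` cubic bezier, #ff8800→score S511 F1550: (181.7219,65.6066) → (171.0283,83.5869) → (138.2264,104.3527) → (95.5595,123.0359) → (55.2709,134.7681) → (29.6040,134.6812)

[2] `<path>` regular polygon, #ff8800→score S511 F1550: (135.5998,110.6199) → (134.8386,102.6979) → (127.5973,99.3961) → (121.1172,104.0163) → (121.8784,111.9383) → (129.1197,115.2401) → (135.5998,110.6199) (closed)

[3] `<path>` quadratic bezier, #ff8800→score S511 F1550: (12.6800,90.7587) → (17.6876,77.7573) → (23.5693,64.3300) → (30.3251,50.4768) → (37.9551,36.1975) → (46.4593,21.4924)

[4] `<path>` cubic bezier, #ff8800→score S511 F1550: (54.7697,54.0336) → (63.2996,53.6967) → (73.6758,67.7389) → (84.5946,86.4141) → (94.7523,99.9760) → (102.8452,98.6783)

[5] `<path>` quadratic bezier, #ff8800→score S511 F1550: (116.1650,145.3825) → (135.8990,141.8905) → (154.2168,135.2627) → (171.1182,125.4991) → (186.6034,112.5997) → (200.6722,96.5645)

[6] `<polygon>` regular polygon, #000000→cut S852 F1053: (85.7385,11.5608) → (71.5274,12.6949) → (65.4040,25.5691) → (73.4917,37.3092) → (87.7028,36.1751) → (93.8262,23.3009) → (85.7385,11.5608) (closed)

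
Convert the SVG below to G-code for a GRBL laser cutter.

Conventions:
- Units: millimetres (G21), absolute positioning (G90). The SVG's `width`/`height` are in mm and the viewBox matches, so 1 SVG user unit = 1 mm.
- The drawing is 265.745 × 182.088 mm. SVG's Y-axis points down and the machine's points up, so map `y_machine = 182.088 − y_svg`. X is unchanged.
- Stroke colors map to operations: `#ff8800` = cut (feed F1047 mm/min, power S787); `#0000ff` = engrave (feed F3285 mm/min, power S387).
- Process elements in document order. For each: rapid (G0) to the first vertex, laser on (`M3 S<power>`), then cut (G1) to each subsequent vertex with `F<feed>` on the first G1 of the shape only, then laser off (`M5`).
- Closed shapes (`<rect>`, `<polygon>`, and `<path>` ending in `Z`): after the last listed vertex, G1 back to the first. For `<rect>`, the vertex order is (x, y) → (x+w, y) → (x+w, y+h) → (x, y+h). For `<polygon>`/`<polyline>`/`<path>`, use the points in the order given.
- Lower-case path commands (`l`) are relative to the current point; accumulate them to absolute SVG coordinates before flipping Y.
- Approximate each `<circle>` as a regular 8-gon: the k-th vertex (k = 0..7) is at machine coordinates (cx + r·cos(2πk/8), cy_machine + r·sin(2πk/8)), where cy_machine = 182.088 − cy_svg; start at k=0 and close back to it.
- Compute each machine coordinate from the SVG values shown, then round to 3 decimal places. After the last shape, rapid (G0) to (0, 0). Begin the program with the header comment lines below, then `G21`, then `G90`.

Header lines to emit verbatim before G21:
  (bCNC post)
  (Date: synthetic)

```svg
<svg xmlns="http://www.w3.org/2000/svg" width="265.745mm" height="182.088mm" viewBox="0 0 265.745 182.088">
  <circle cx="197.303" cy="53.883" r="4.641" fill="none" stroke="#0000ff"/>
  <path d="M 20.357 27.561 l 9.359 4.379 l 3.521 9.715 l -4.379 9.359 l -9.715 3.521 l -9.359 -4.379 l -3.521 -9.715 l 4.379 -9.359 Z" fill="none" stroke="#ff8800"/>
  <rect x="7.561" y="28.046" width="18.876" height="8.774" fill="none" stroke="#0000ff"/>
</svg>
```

(bCNC post)
(Date: synthetic)
G21
G90
G0 X201.944 Y128.205
M3 S387
G1 X200.585 Y131.487 F3285
G1 X197.303 Y132.846
G1 X194.021 Y131.487
G1 X192.662 Y128.205
G1 X194.021 Y124.923
G1 X197.303 Y123.564
G1 X200.585 Y124.923
G1 X201.944 Y128.205
M5
G0 X20.357 Y154.527
M3 S787
G1 X29.716 Y150.148 F1047
G1 X33.237 Y140.433
G1 X28.858 Y131.074
G1 X19.143 Y127.553
G1 X9.784 Y131.932
G1 X6.263 Y141.647
G1 X10.642 Y151.006
G1 X20.357 Y154.527
M5
G0 X7.561 Y154.042
M3 S387
G1 X26.437 Y154.042 F3285
G1 X26.437 Y145.268
G1 X7.561 Y145.268
G1 X7.561 Y154.042
M5
G0 X0.000 Y0.000

viewBox `0 0 265.745 182.088` with mm width/height → 1 unit = 1 mm. Flip: y_m = 182.088 − y_svg.

**Shape 1** — `<circle>` circle, stroke `#0000ff` → engrave (S387, F3285). Machine vertices: (201.944,128.205) → (200.585,131.487) → (197.303,132.846) → (194.021,131.487) → (192.662,128.205) → (194.021,124.923) → (197.303,123.564) → (200.585,124.923) → (201.944,128.205). Closed: final G1 returns to the first vertex.

**Shape 2** — `<path>` regular polygon, stroke `#ff8800` → cut (S787, F1047). Machine vertices: (20.357,154.527) → (29.716,150.148) → (33.237,140.433) → (28.858,131.074) → (19.143,127.553) → (9.784,131.932) → (6.263,141.647) → (10.642,151.006) → (20.357,154.527). Closed: final G1 returns to the first vertex.

**Shape 3** — `<rect>` rectangle, stroke `#0000ff` → engrave (S387, F3285). Machine vertices: (7.561,154.042) → (26.437,154.042) → (26.437,145.268) → (7.561,145.268) → (7.561,154.042). Closed: final G1 returns to the first vertex.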